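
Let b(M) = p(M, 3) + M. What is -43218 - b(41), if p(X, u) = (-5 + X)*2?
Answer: -43331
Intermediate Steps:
p(X, u) = -10 + 2*X
b(M) = -10 + 3*M (b(M) = (-10 + 2*M) + M = -10 + 3*M)
-43218 - b(41) = -43218 - (-10 + 3*41) = -43218 - (-10 + 123) = -43218 - 1*113 = -43218 - 113 = -43331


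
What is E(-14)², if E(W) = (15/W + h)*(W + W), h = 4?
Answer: 6724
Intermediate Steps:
E(W) = 2*W*(4 + 15/W) (E(W) = (15/W + 4)*(W + W) = (4 + 15/W)*(2*W) = 2*W*(4 + 15/W))
E(-14)² = (30 + 8*(-14))² = (30 - 112)² = (-82)² = 6724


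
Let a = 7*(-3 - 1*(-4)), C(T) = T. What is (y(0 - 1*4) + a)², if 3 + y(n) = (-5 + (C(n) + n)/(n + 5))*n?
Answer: 3136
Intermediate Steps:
y(n) = -3 + n*(-5 + 2*n/(5 + n)) (y(n) = -3 + (-5 + (n + n)/(n + 5))*n = -3 + (-5 + (2*n)/(5 + n))*n = -3 + (-5 + 2*n/(5 + n))*n = -3 + n*(-5 + 2*n/(5 + n)))
a = 7 (a = 7*(-3 + 4) = 7*1 = 7)
(y(0 - 1*4) + a)² = ((-15 - 28*(0 - 1*4) - 3*(0 - 1*4)²)/(5 + (0 - 1*4)) + 7)² = ((-15 - 28*(0 - 4) - 3*(0 - 4)²)/(5 + (0 - 4)) + 7)² = ((-15 - 28*(-4) - 3*(-4)²)/(5 - 4) + 7)² = ((-15 + 112 - 3*16)/1 + 7)² = (1*(-15 + 112 - 48) + 7)² = (1*49 + 7)² = (49 + 7)² = 56² = 3136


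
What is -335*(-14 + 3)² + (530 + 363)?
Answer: -39642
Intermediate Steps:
-335*(-14 + 3)² + (530 + 363) = -335*(-11)² + 893 = -335*121 + 893 = -40535 + 893 = -39642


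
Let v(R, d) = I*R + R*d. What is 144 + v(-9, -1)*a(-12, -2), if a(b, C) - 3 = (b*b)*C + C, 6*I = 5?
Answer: -573/2 ≈ -286.50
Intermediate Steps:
I = 5/6 (I = (1/6)*5 = 5/6 ≈ 0.83333)
a(b, C) = 3 + C + C*b**2 (a(b, C) = 3 + ((b*b)*C + C) = 3 + (b**2*C + C) = 3 + (C*b**2 + C) = 3 + (C + C*b**2) = 3 + C + C*b**2)
v(R, d) = 5*R/6 + R*d
144 + v(-9, -1)*a(-12, -2) = 144 + ((1/6)*(-9)*(5 + 6*(-1)))*(3 - 2 - 2*(-12)**2) = 144 + ((1/6)*(-9)*(5 - 6))*(3 - 2 - 2*144) = 144 + ((1/6)*(-9)*(-1))*(3 - 2 - 288) = 144 + (3/2)*(-287) = 144 - 861/2 = -573/2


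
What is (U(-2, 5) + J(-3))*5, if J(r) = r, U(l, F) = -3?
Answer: -30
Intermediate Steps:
(U(-2, 5) + J(-3))*5 = (-3 - 3)*5 = -6*5 = -30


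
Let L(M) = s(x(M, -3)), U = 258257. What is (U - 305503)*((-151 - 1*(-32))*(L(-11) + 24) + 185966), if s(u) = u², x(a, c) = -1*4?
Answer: -8561258676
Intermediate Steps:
x(a, c) = -4
L(M) = 16 (L(M) = (-4)² = 16)
(U - 305503)*((-151 - 1*(-32))*(L(-11) + 24) + 185966) = (258257 - 305503)*((-151 - 1*(-32))*(16 + 24) + 185966) = -47246*((-151 + 32)*40 + 185966) = -47246*(-119*40 + 185966) = -47246*(-4760 + 185966) = -47246*181206 = -8561258676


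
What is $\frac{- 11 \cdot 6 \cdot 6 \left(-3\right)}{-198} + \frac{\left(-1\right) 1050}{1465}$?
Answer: $- \frac{1968}{293} \approx -6.7167$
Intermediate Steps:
$\frac{- 11 \cdot 6 \cdot 6 \left(-3\right)}{-198} + \frac{\left(-1\right) 1050}{1465} = \left(-11\right) 36 \left(-3\right) \left(- \frac{1}{198}\right) - \frac{210}{293} = \left(-396\right) \left(-3\right) \left(- \frac{1}{198}\right) - \frac{210}{293} = 1188 \left(- \frac{1}{198}\right) - \frac{210}{293} = -6 - \frac{210}{293} = - \frac{1968}{293}$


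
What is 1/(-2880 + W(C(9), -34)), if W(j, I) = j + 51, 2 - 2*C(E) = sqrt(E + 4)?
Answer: -11312/31990323 + 2*sqrt(13)/31990323 ≈ -0.00035338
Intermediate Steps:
C(E) = 1 - sqrt(4 + E)/2 (C(E) = 1 - sqrt(E + 4)/2 = 1 - sqrt(4 + E)/2)
W(j, I) = 51 + j
1/(-2880 + W(C(9), -34)) = 1/(-2880 + (51 + (1 - sqrt(4 + 9)/2))) = 1/(-2880 + (51 + (1 - sqrt(13)/2))) = 1/(-2880 + (52 - sqrt(13)/2)) = 1/(-2828 - sqrt(13)/2)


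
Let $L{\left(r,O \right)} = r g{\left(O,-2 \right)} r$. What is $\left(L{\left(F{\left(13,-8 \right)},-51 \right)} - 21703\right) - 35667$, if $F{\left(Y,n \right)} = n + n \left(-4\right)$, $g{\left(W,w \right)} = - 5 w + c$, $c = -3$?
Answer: $-53338$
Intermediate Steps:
$g{\left(W,w \right)} = -3 - 5 w$ ($g{\left(W,w \right)} = - 5 w - 3 = -3 - 5 w$)
$F{\left(Y,n \right)} = - 3 n$ ($F{\left(Y,n \right)} = n - 4 n = - 3 n$)
$L{\left(r,O \right)} = 7 r^{2}$ ($L{\left(r,O \right)} = r \left(-3 - -10\right) r = r \left(-3 + 10\right) r = r 7 r = 7 r r = 7 r^{2}$)
$\left(L{\left(F{\left(13,-8 \right)},-51 \right)} - 21703\right) - 35667 = \left(7 \left(\left(-3\right) \left(-8\right)\right)^{2} - 21703\right) - 35667 = \left(7 \cdot 24^{2} - 21703\right) - 35667 = \left(7 \cdot 576 - 21703\right) - 35667 = \left(4032 - 21703\right) - 35667 = -17671 - 35667 = -53338$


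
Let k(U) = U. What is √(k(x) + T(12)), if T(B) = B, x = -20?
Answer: 2*I*√2 ≈ 2.8284*I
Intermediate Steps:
√(k(x) + T(12)) = √(-20 + 12) = √(-8) = 2*I*√2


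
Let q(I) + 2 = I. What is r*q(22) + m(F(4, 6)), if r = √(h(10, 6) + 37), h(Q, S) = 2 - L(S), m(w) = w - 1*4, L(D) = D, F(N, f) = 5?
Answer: 1 + 20*√33 ≈ 115.89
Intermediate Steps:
m(w) = -4 + w (m(w) = w - 4 = -4 + w)
q(I) = -2 + I
h(Q, S) = 2 - S
r = √33 (r = √((2 - 1*6) + 37) = √((2 - 6) + 37) = √(-4 + 37) = √33 ≈ 5.7446)
r*q(22) + m(F(4, 6)) = √33*(-2 + 22) + (-4 + 5) = √33*20 + 1 = 20*√33 + 1 = 1 + 20*√33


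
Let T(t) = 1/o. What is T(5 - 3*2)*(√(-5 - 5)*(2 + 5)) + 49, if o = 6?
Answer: 49 + 7*I*√10/6 ≈ 49.0 + 3.6893*I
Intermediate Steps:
T(t) = ⅙ (T(t) = 1/6 = ⅙)
T(5 - 3*2)*(√(-5 - 5)*(2 + 5)) + 49 = (√(-5 - 5)*(2 + 5))/6 + 49 = (√(-10)*7)/6 + 49 = ((I*√10)*7)/6 + 49 = (7*I*√10)/6 + 49 = 7*I*√10/6 + 49 = 49 + 7*I*√10/6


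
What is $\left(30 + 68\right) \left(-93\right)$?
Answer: $-9114$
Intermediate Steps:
$\left(30 + 68\right) \left(-93\right) = 98 \left(-93\right) = -9114$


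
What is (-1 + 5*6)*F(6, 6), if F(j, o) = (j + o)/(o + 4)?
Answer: 174/5 ≈ 34.800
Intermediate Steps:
F(j, o) = (j + o)/(4 + o)
(-1 + 5*6)*F(6, 6) = (-1 + 5*6)*((6 + 6)/(4 + 6)) = (-1 + 30)*(12/10) = 29*((1/10)*12) = 29*(6/5) = 174/5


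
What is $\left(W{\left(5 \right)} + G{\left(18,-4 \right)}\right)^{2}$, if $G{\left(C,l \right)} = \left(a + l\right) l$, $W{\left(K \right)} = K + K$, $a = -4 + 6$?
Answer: $324$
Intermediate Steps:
$a = 2$
$W{\left(K \right)} = 2 K$
$G{\left(C,l \right)} = l \left(2 + l\right)$ ($G{\left(C,l \right)} = \left(2 + l\right) l = l \left(2 + l\right)$)
$\left(W{\left(5 \right)} + G{\left(18,-4 \right)}\right)^{2} = \left(2 \cdot 5 - 4 \left(2 - 4\right)\right)^{2} = \left(10 - -8\right)^{2} = \left(10 + 8\right)^{2} = 18^{2} = 324$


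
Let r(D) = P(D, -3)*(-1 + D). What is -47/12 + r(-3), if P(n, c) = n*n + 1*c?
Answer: -335/12 ≈ -27.917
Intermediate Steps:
P(n, c) = c + n² (P(n, c) = n² + c = c + n²)
r(D) = (-1 + D)*(-3 + D²) (r(D) = (-3 + D²)*(-1 + D) = (-1 + D)*(-3 + D²))
-47/12 + r(-3) = -47/12 + (-1 - 3)*(-3 + (-3)²) = (1/12)*(-47) - 4*(-3 + 9) = -47/12 - 4*6 = -47/12 - 24 = -335/12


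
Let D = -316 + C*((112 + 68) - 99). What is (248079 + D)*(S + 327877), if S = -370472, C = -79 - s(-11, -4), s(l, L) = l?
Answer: -10318851725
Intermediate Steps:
C = -68 (C = -79 - 1*(-11) = -79 + 11 = -68)
D = -5824 (D = -316 - 68*((112 + 68) - 99) = -316 - 68*(180 - 99) = -316 - 68*81 = -316 - 5508 = -5824)
(248079 + D)*(S + 327877) = (248079 - 5824)*(-370472 + 327877) = 242255*(-42595) = -10318851725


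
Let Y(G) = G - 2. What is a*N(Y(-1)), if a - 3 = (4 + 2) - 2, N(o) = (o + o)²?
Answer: 252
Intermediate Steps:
Y(G) = -2 + G
N(o) = 4*o² (N(o) = (2*o)² = 4*o²)
a = 7 (a = 3 + ((4 + 2) - 2) = 3 + (6 - 2) = 3 + 4 = 7)
a*N(Y(-1)) = 7*(4*(-2 - 1)²) = 7*(4*(-3)²) = 7*(4*9) = 7*36 = 252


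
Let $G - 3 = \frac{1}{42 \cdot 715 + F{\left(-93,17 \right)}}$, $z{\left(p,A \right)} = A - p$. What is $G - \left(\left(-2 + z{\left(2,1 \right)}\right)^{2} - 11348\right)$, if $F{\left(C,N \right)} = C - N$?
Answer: $\frac{339352641}{29920} \approx 11342.0$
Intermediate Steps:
$G = \frac{89761}{29920}$ ($G = 3 + \frac{1}{42 \cdot 715 - 110} = 3 + \frac{1}{30030 - 110} = 3 + \frac{1}{29920} = \frac{89761}{29920} \approx 3.0$)
$G - \left(\left(-2 + z{\left(2,1 \right)}\right)^{2} - 11348\right) = \frac{89761}{29920} - \left(\left(-2 + \left(1 - 2\right)\right)^{2} - 11348\right) = \frac{89761}{29920} - \left(\left(-2 - 1\right)^{2} - 11348\right) = \frac{89761}{29920} - \left(\left(-3\right)^{2} - 11348\right) = \frac{89761}{29920} - \left(9 - 11348\right) = \frac{89761}{29920} - -11339 = \frac{89761}{29920} + 11339 = \frac{339352641}{29920}$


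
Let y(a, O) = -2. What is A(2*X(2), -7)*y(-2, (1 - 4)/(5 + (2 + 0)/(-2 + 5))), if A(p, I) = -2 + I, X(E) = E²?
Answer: 18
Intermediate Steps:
A(2*X(2), -7)*y(-2, (1 - 4)/(5 + (2 + 0)/(-2 + 5))) = (-2 - 7)*(-2) = -9*(-2) = 18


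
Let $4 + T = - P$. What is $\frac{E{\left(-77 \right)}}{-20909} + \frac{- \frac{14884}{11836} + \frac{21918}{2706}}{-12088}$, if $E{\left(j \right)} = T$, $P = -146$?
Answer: $- \frac{28200006936}{3832891705181} \approx -0.0073574$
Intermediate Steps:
$T = 142$ ($T = -4 - -146 = -4 + 146 = 142$)
$E{\left(j \right)} = 142$
$\frac{E{\left(-77 \right)}}{-20909} + \frac{- \frac{14884}{11836} + \frac{21918}{2706}}{-12088} = \frac{142}{-20909} + \frac{- \frac{14884}{11836} + \frac{21918}{2706}}{-12088} = 142 \left(- \frac{1}{20909}\right) + \left(\left(-14884\right) \frac{1}{11836} + 21918 \cdot \frac{1}{2706}\right) \left(- \frac{1}{12088}\right) = - \frac{142}{20909} + \left(- \frac{3721}{2959} + \frac{3653}{451}\right) \left(- \frac{1}{12088}\right) = - \frac{142}{20909} + \frac{830096}{121319} \left(- \frac{1}{12088}\right) = - \frac{142}{20909} - \frac{103762}{183313009} = - \frac{28200006936}{3832891705181}$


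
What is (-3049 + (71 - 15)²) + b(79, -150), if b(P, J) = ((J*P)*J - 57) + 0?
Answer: 1777530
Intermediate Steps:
b(P, J) = -57 + P*J² (b(P, J) = (P*J² - 57) + 0 = (-57 + P*J²) + 0 = -57 + P*J²)
(-3049 + (71 - 15)²) + b(79, -150) = (-3049 + (71 - 15)²) + (-57 + 79*(-150)²) = (-3049 + 56²) + (-57 + 79*22500) = (-3049 + 3136) + (-57 + 1777500) = 87 + 1777443 = 1777530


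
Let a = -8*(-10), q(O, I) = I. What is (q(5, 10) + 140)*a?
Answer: 12000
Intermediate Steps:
a = 80
(q(5, 10) + 140)*a = (10 + 140)*80 = 150*80 = 12000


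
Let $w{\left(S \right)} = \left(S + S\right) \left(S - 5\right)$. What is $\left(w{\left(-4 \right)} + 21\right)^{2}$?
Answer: $8649$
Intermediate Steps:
$w{\left(S \right)} = 2 S \left(-5 + S\right)$
$\left(w{\left(-4 \right)} + 21\right)^{2} = \left(2 \left(-4\right) \left(-5 - 4\right) + 21\right)^{2} = \left(2 \left(-4\right) \left(-9\right) + 21\right)^{2} = \left(72 + 21\right)^{2} = 93^{2} = 8649$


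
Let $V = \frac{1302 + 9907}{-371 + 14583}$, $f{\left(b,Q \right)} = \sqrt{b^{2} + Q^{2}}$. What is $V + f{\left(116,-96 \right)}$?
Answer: $\frac{1019}{1292} + 4 \sqrt{1417} \approx 151.36$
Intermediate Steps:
$f{\left(b,Q \right)} = \sqrt{Q^{2} + b^{2}}$
$V = \frac{1019}{1292}$ ($V = \frac{11209}{14212} = 11209 \cdot \frac{1}{14212} = \frac{1019}{1292} \approx 0.7887$)
$V + f{\left(116,-96 \right)} = \frac{1019}{1292} + \sqrt{\left(-96\right)^{2} + 116^{2}} = \frac{1019}{1292} + \sqrt{9216 + 13456} = \frac{1019}{1292} + \sqrt{22672} = \frac{1019}{1292} + 4 \sqrt{1417}$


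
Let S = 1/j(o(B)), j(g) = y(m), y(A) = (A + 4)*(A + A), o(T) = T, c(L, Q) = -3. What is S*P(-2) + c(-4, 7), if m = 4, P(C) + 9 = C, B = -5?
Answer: -203/64 ≈ -3.1719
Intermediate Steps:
P(C) = -9 + C
y(A) = 2*A*(4 + A) (y(A) = (4 + A)*(2*A) = 2*A*(4 + A))
j(g) = 64 (j(g) = 2*4*(4 + 4) = 2*4*8 = 64)
S = 1/64 ≈ 0.015625
S*P(-2) + c(-4, 7) = (-9 - 2)/64 - 3 = (1/64)*(-11) - 3 = -11/64 - 3 = -203/64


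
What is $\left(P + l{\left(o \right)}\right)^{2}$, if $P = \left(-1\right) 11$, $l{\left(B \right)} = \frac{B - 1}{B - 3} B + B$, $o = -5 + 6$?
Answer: $100$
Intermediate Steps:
$o = 1$
$l{\left(B \right)} = B + \frac{B \left(-1 + B\right)}{-3 + B}$ ($l{\left(B \right)} = \frac{-1 + B}{-3 + B} B + B = \frac{B \left(-1 + B\right)}{-3 + B} + B = B + \frac{B \left(-1 + B\right)}{-3 + B}$)
$P = -11$
$\left(P + l{\left(o \right)}\right)^{2} = \left(-11 + 2 \cdot 1 \frac{1}{-3 + 1} \left(-2 + 1\right)\right)^{2} = \left(-11 + 2 \cdot 1 \frac{1}{-2} \left(-1\right)\right)^{2} = \left(-11 + 2 \cdot 1 \left(- \frac{1}{2}\right) \left(-1\right)\right)^{2} = \left(-11 + 1\right)^{2} = \left(-10\right)^{2} = 100$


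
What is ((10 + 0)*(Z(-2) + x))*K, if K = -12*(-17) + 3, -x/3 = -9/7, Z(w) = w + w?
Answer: -2070/7 ≈ -295.71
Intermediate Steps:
Z(w) = 2*w
x = 27/7 (x = -(-27)/7 = -3*(-9/7) = 27/7 ≈ 3.8571)
K = 207 (K = 204 + 3 = 207)
((10 + 0)*(Z(-2) + x))*K = ((10 + 0)*(2*(-2) + 27/7))*207 = (10*(-4 + 27/7))*207 = (10*(-1/7))*207 = -10/7*207 = -2070/7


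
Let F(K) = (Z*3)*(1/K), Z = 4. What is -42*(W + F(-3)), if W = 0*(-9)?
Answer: 168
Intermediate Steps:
W = 0
F(K) = 12/K (F(K) = (4*3)*(1/K) = 12/K)
-42*(W + F(-3)) = -42*(0 + 12/(-3)) = -42*(0 + 12*(-⅓)) = -42*(0 - 4) = -42*(-4) = 168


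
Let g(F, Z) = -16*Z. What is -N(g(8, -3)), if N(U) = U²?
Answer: -2304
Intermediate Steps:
-N(g(8, -3)) = -(-16*(-3))² = -1*48² = -1*2304 = -2304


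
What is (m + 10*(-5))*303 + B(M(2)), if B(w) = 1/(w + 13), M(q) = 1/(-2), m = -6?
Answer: -424198/25 ≈ -16968.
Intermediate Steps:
M(q) = -½
B(w) = 1/(13 + w)
(m + 10*(-5))*303 + B(M(2)) = (-6 + 10*(-5))*303 + 1/(13 - ½) = (-6 - 50)*303 + 1/(25/2) = -56*303 + 2/25 = -16968 + 2/25 = -424198/25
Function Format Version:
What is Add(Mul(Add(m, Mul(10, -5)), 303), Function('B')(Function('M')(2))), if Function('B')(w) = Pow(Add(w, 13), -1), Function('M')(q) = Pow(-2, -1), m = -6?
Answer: Rational(-424198, 25) ≈ -16968.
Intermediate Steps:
Function('M')(q) = Rational(-1, 2)
Function('B')(w) = Pow(Add(13, w), -1)
Add(Mul(Add(m, Mul(10, -5)), 303), Function('B')(Function('M')(2))) = Add(Mul(Add(-6, Mul(10, -5)), 303), Pow(Add(13, Rational(-1, 2)), -1)) = Add(Mul(Add(-6, -50), 303), Pow(Rational(25, 2), -1)) = Add(Mul(-56, 303), Rational(2, 25)) = Add(-16968, Rational(2, 25)) = Rational(-424198, 25)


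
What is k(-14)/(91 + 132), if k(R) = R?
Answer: -14/223 ≈ -0.062780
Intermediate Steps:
k(-14)/(91 + 132) = -14/(91 + 132) = -14/223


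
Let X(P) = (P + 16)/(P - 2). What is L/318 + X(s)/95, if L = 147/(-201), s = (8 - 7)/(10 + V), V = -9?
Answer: -366857/2024070 ≈ -0.18125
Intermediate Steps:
s = 1 (s = (8 - 7)/(10 - 9) = 1/1 = 1*1 = 1)
X(P) = (16 + P)/(-2 + P)
L = -49/67 (L = 147*(-1/201) = -49/67 ≈ -0.73134)
L/318 + X(s)/95 = -49/67/318 + ((16 + 1)/(-2 + 1))/95 = -49/67*1/318 + (17/(-1))*(1/95) = -49/21306 - 1*17*(1/95) = -49/21306 - 17*1/95 = -49/21306 - 17/95 = -366857/2024070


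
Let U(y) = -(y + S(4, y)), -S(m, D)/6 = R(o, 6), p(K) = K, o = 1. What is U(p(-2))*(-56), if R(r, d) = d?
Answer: -2128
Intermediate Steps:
S(m, D) = -36 (S(m, D) = -6*6 = -36)
U(y) = 36 - y (U(y) = -(y - 36) = -(-36 + y) = 36 - y)
U(p(-2))*(-56) = (36 - 1*(-2))*(-56) = (36 + 2)*(-56) = 38*(-56) = -2128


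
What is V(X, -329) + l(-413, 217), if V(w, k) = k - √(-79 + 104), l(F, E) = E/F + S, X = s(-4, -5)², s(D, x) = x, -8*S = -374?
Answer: -67915/236 ≈ -287.78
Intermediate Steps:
S = 187/4 (S = -⅛*(-374) = 187/4 ≈ 46.750)
X = 25 (X = (-5)² = 25)
l(F, E) = 187/4 + E/F (l(F, E) = E/F + 187/4 = 187/4 + E/F)
V(w, k) = -5 + k (V(w, k) = k - √25 = k - 1*5 = k - 5 = -5 + k)
V(X, -329) + l(-413, 217) = (-5 - 329) + (187/4 + 217/(-413)) = -334 + (187/4 + 217*(-1/413)) = -334 + (187/4 - 31/59) = -334 + 10909/236 = -67915/236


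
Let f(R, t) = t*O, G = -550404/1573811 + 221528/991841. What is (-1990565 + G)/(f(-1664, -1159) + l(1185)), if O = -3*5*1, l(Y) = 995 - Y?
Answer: -163537526043026809/1412678099826155 ≈ -115.76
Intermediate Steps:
O = -15 (O = -15*1 = -15)
G = -197270050556/1560970276051 (G = -550404*1/1573811 + 221528*(1/991841) = -550404/1573811 + 221528/991841 = -197270050556/1560970276051 ≈ -0.12638)
f(R, t) = -15*t (f(R, t) = t*(-15) = -15*t)
(-1990565 + G)/(f(-1664, -1159) + l(1185)) = (-1990565 - 197270050556/1560970276051)/(-15*(-1159) + (995 - 1*1185)) = -3107212994817509371/(1560970276051*(17385 + (995 - 1185))) = -3107212994817509371/(1560970276051*(17385 - 190)) = -3107212994817509371/1560970276051/17195 = -3107212994817509371/1560970276051*1/17195 = -163537526043026809/1412678099826155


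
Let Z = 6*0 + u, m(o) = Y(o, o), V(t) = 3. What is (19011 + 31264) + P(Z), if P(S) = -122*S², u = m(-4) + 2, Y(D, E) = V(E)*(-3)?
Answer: 44297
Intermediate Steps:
Y(D, E) = -9 (Y(D, E) = 3*(-3) = -9)
m(o) = -9
u = -7 (u = -9 + 2 = -7)
Z = -7 (Z = 6*0 - 7 = 0 - 7 = -7)
(19011 + 31264) + P(Z) = (19011 + 31264) - 122*(-7)² = 50275 - 122*49 = 50275 - 5978 = 44297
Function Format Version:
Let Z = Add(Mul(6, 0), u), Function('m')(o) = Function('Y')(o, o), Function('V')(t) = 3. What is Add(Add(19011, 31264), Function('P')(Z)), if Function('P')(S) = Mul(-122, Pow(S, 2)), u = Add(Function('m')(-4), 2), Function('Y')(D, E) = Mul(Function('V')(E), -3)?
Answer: 44297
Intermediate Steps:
Function('Y')(D, E) = -9 (Function('Y')(D, E) = Mul(3, -3) = -9)
Function('m')(o) = -9
u = -7 (u = Add(-9, 2) = -7)
Z = -7 (Z = Add(Mul(6, 0), -7) = Add(0, -7) = -7)
Add(Add(19011, 31264), Function('P')(Z)) = Add(Add(19011, 31264), Mul(-122, Pow(-7, 2))) = Add(50275, Mul(-122, 49)) = Add(50275, -5978) = 44297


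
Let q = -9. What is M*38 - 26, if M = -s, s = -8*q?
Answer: -2762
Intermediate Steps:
s = 72 (s = -8*(-9) = 72)
M = -72 (M = -1*72 = -72)
M*38 - 26 = -72*38 - 26 = -2736 - 26 = -2762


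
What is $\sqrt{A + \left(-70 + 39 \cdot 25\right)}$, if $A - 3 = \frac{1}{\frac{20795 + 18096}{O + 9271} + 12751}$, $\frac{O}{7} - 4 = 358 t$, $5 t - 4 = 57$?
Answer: $\frac{\sqrt{5868420489748441103574}}{2542246566} \approx 30.133$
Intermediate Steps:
$t = \frac{61}{5}$ ($t = \frac{4}{5} + \frac{1}{5} \cdot 57 = \frac{4}{5} + \frac{57}{5} = \frac{61}{5} \approx 12.2$)
$O = \frac{153006}{5}$ ($O = 28 + 7 \cdot 358 \cdot \frac{61}{5} = 28 + 7 \cdot \frac{21838}{5} = 28 + \frac{152866}{5} = \frac{153006}{5} \approx 30601.0$)
$A = \frac{7626939059}{2542246566}$ ($A = 3 + \frac{1}{\frac{20795 + 18096}{\frac{153006}{5} + 9271} + 12751} = 3 + \frac{1}{\frac{38891}{\frac{199361}{5}} + 12751} = 3 + \frac{1}{38891 \cdot \frac{5}{199361} + 12751} = 3 + \frac{1}{\frac{194455}{199361} + 12751} = 3 + \frac{1}{\frac{2542246566}{199361}} = 3 + \frac{199361}{2542246566} = \frac{7626939059}{2542246566} \approx 3.0001$)
$\sqrt{A + \left(-70 + 39 \cdot 25\right)} = \sqrt{\frac{7626939059}{2542246566} + \left(-70 + 39 \cdot 25\right)} = \sqrt{\frac{7626939059}{2542246566} + \left(-70 + 975\right)} = \sqrt{\frac{7626939059}{2542246566} + 905} = \sqrt{\frac{2308360081289}{2542246566}} = \frac{\sqrt{5868420489748441103574}}{2542246566}$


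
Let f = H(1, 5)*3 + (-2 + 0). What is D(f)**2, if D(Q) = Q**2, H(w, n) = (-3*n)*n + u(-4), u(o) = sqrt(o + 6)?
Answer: 2660803297 - 140414028*sqrt(2) ≈ 2.4622e+9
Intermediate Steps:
u(o) = sqrt(6 + o)
H(w, n) = sqrt(2) - 3*n**2 (H(w, n) = (-3*n)*n + sqrt(6 - 4) = -3*n**2 + sqrt(2) = sqrt(2) - 3*n**2)
f = -227 + 3*sqrt(2) (f = (sqrt(2) - 3*5**2)*3 + (-2 + 0) = (sqrt(2) - 3*25)*3 - 2 = (sqrt(2) - 75)*3 - 2 = (-75 + sqrt(2))*3 - 2 = (-225 + 3*sqrt(2)) - 2 = -227 + 3*sqrt(2) ≈ -222.76)
D(f)**2 = ((-227 + 3*sqrt(2))**2)**2 = (-227 + 3*sqrt(2))**4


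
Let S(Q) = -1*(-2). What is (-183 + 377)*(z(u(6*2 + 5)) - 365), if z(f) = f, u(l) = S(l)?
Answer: -70422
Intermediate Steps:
S(Q) = 2
u(l) = 2
(-183 + 377)*(z(u(6*2 + 5)) - 365) = (-183 + 377)*(2 - 365) = 194*(-363) = -70422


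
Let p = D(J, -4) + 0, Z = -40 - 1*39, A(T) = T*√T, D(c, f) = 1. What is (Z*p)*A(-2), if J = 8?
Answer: 158*I*√2 ≈ 223.45*I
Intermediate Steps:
A(T) = T^(3/2)
Z = -79 (Z = -40 - 39 = -79)
p = 1 (p = 1 + 0 = 1)
(Z*p)*A(-2) = (-79*1)*(-2)^(3/2) = -(-158)*I*√2 = 158*I*√2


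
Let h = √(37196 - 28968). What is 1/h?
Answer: √17/374 ≈ 0.011024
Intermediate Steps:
h = 22*√17 (h = √8228 = 22*√17 ≈ 90.708)
1/h = 1/(22*√17) = √17/374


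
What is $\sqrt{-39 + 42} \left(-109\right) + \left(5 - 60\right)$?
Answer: $-55 - 109 \sqrt{3} \approx -243.79$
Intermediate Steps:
$\sqrt{-39 + 42} \left(-109\right) + \left(5 - 60\right) = \sqrt{3} \left(-109\right) - 55 = - 109 \sqrt{3} - 55 = -55 - 109 \sqrt{3}$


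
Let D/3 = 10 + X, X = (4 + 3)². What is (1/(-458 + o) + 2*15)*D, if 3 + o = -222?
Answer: 3626553/683 ≈ 5309.7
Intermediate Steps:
o = -225 (o = -3 - 222 = -225)
X = 49 (X = 7² = 49)
D = 177 (D = 3*(10 + 49) = 3*59 = 177)
(1/(-458 + o) + 2*15)*D = (1/(-458 - 225) + 2*15)*177 = (1/(-683) + 30)*177 = (-1/683 + 30)*177 = (20489/683)*177 = 3626553/683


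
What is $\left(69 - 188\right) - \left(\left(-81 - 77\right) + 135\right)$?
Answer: $-96$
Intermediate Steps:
$\left(69 - 188\right) - \left(\left(-81 - 77\right) + 135\right) = \left(69 - 188\right) - \left(-158 + 135\right) = -119 - -23 = -119 + 23 = -96$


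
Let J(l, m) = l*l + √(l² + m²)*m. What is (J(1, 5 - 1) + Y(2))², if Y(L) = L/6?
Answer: 2464/9 + 32*√17/3 ≈ 317.76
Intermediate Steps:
J(l, m) = l² + m*√(l² + m²)
Y(L) = L/6 (Y(L) = L*(⅙) = L/6)
(J(1, 5 - 1) + Y(2))² = ((1² + (5 - 1)*√(1² + (5 - 1)²)) + (⅙)*2)² = ((1 + 4*√(1 + 4²)) + ⅓)² = ((1 + 4*√(1 + 16)) + ⅓)² = ((1 + 4*√17) + ⅓)² = (4/3 + 4*√17)²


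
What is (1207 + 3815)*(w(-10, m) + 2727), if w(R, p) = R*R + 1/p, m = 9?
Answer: 14197752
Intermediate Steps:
w(R, p) = R² + 1/p
(1207 + 3815)*(w(-10, m) + 2727) = (1207 + 3815)*(((-10)² + 1/9) + 2727) = 5022*((100 + ⅑) + 2727) = 5022*(901/9 + 2727) = 5022*(25444/9) = 14197752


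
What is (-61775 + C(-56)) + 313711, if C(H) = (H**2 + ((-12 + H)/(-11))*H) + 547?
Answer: 2808001/11 ≈ 2.5527e+5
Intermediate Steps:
C(H) = 547 + H**2 + H*(12/11 - H/11) (C(H) = (H**2 + ((-12 + H)*(-1/11))*H) + 547 = (H**2 + (12/11 - H/11)*H) + 547 = (H**2 + H*(12/11 - H/11)) + 547 = 547 + H**2 + H*(12/11 - H/11))
(-61775 + C(-56)) + 313711 = (-61775 + (547 + (10/11)*(-56)**2 + (12/11)*(-56))) + 313711 = (-61775 + (547 + (10/11)*3136 - 672/11)) + 313711 = (-61775 + (547 + 31360/11 - 672/11)) + 313711 = (-61775 + 36705/11) + 313711 = -642820/11 + 313711 = 2808001/11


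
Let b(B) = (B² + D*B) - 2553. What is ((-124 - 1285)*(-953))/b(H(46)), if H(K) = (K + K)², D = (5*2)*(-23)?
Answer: 1342777/69690023 ≈ 0.019268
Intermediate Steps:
D = -230 (D = 10*(-23) = -230)
H(K) = 4*K² (H(K) = (2*K)² = 4*K²)
b(B) = -2553 + B² - 230*B (b(B) = (B² - 230*B) - 2553 = -2553 + B² - 230*B)
((-124 - 1285)*(-953))/b(H(46)) = ((-124 - 1285)*(-953))/(-2553 + (4*46²)² - 920*46²) = (-1409*(-953))/(-2553 + (4*2116)² - 920*2116) = 1342777/(-2553 + 8464² - 230*8464) = 1342777/(-2553 + 71639296 - 1946720) = 1342777/69690023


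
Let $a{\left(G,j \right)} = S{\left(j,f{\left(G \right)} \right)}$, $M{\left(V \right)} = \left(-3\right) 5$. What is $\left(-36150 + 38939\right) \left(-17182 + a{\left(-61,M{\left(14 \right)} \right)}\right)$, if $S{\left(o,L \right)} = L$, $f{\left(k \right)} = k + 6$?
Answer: $-48073993$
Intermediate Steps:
$f{\left(k \right)} = 6 + k$
$M{\left(V \right)} = -15$
$a{\left(G,j \right)} = 6 + G$
$\left(-36150 + 38939\right) \left(-17182 + a{\left(-61,M{\left(14 \right)} \right)}\right) = \left(-36150 + 38939\right) \left(-17182 + \left(6 - 61\right)\right) = 2789 \left(-17182 - 55\right) = 2789 \left(-17237\right) = -48073993$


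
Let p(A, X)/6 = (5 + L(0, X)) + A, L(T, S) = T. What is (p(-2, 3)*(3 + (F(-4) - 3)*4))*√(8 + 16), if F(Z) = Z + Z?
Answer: -1476*√6 ≈ -3615.4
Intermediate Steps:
p(A, X) = 30 + 6*A (p(A, X) = 6*((5 + 0) + A) = 6*(5 + A) = 30 + 6*A)
F(Z) = 2*Z
(p(-2, 3)*(3 + (F(-4) - 3)*4))*√(8 + 16) = ((30 + 6*(-2))*(3 + (2*(-4) - 3)*4))*√(8 + 16) = ((30 - 12)*(3 + (-8 - 3)*4))*√24 = (18*(3 - 11*4))*(2*√6) = (18*(3 - 44))*(2*√6) = (18*(-41))*(2*√6) = -1476*√6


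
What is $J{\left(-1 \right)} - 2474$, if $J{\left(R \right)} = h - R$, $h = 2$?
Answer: $-2471$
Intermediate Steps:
$J{\left(R \right)} = 2 - R$
$J{\left(-1 \right)} - 2474 = \left(2 - -1\right) - 2474 = \left(2 + 1\right) - 2474 = 3 - 2474 = -2471$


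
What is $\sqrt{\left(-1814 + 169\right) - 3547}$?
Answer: $2 i \sqrt{1298} \approx 72.056 i$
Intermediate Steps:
$\sqrt{\left(-1814 + 169\right) - 3547} = \sqrt{-1645 - 3547} = \sqrt{-5192} = 2 i \sqrt{1298}$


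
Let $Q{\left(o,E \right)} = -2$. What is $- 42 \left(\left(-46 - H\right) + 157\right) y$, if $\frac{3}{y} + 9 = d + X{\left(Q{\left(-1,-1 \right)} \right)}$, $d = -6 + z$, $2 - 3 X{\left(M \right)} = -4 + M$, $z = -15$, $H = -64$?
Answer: $\frac{33075}{41} \approx 806.71$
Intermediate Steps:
$X{\left(M \right)} = 2 - \frac{M}{3}$ ($X{\left(M \right)} = \frac{2}{3} - \frac{-4 + M}{3} = \frac{2}{3} - \left(- \frac{4}{3} + \frac{M}{3}\right) = 2 - \frac{M}{3}$)
$d = -21$ ($d = -6 - 15 = -21$)
$y = - \frac{9}{82}$ ($y = \frac{3}{-9 + \left(-21 + \left(2 - - \frac{2}{3}\right)\right)} = \frac{3}{-9 + \left(-21 + \left(2 + \frac{2}{3}\right)\right)} = \frac{3}{-9 + \left(-21 + \frac{8}{3}\right)} = \frac{3}{-9 - \frac{55}{3}} = \frac{3}{- \frac{82}{3}} = 3 \left(- \frac{3}{82}\right) = - \frac{9}{82} \approx -0.10976$)
$- 42 \left(\left(-46 - H\right) + 157\right) y = - 42 \left(\left(-46 - -64\right) + 157\right) \left(- \frac{9}{82}\right) = - 42 \left(\left(-46 + 64\right) + 157\right) \left(- \frac{9}{82}\right) = - 42 \left(18 + 157\right) \left(- \frac{9}{82}\right) = \left(-42\right) 175 \left(- \frac{9}{82}\right) = \left(-7350\right) \left(- \frac{9}{82}\right) = \frac{33075}{41}$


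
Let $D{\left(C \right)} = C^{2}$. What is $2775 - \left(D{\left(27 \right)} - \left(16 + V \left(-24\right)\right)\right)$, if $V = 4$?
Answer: $1966$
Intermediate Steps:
$2775 - \left(D{\left(27 \right)} - \left(16 + V \left(-24\right)\right)\right) = 2775 - \left(27^{2} - \left(16 + 4 \left(-24\right)\right)\right) = 2775 - \left(729 - \left(16 - 96\right)\right) = 2775 - \left(729 - -80\right) = 2775 - \left(729 + 80\right) = 2775 - 809 = 1966$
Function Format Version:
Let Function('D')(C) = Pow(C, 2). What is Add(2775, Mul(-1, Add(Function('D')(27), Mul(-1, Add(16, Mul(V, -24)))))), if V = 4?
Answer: 1966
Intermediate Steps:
Add(2775, Mul(-1, Add(Function('D')(27), Mul(-1, Add(16, Mul(V, -24)))))) = Add(2775, Mul(-1, Add(Pow(27, 2), Mul(-1, Add(16, Mul(4, -24)))))) = Add(2775, Mul(-1, Add(729, Mul(-1, Add(16, -96))))) = Add(2775, Mul(-1, Add(729, Mul(-1, -80)))) = Add(2775, Mul(-1, Add(729, 80))) = Add(2775, Mul(-1, 809)) = Add(2775, -809) = 1966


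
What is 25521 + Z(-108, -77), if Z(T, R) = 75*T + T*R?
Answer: 25737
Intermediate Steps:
Z(T, R) = 75*T + R*T
25521 + Z(-108, -77) = 25521 - 108*(75 - 77) = 25521 - 108*(-2) = 25521 + 216 = 25737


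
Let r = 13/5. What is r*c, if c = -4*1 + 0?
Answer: -52/5 ≈ -10.400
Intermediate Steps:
c = -4 (c = -4 + 0 = -4)
r = 13/5 (r = 13*(1/5) = 13/5 ≈ 2.6000)
r*c = (13/5)*(-4) = -52/5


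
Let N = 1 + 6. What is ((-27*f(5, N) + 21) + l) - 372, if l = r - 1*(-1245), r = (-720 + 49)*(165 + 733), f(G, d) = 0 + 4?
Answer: -601772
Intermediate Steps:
N = 7
f(G, d) = 4
r = -602558 (r = -671*898 = -602558)
l = -601313 (l = -602558 - 1*(-1245) = -602558 + 1245 = -601313)
((-27*f(5, N) + 21) + l) - 372 = ((-27*4 + 21) - 601313) - 372 = ((-108 + 21) - 601313) - 372 = (-87 - 601313) - 372 = -601400 - 372 = -601772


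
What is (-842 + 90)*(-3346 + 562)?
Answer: 2093568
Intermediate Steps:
(-842 + 90)*(-3346 + 562) = -752*(-2784) = 2093568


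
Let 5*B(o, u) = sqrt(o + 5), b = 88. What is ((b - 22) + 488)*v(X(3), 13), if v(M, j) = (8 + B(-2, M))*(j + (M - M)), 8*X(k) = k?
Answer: 57616 + 7202*sqrt(3)/5 ≈ 60111.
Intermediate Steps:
B(o, u) = sqrt(5 + o)/5 (B(o, u) = sqrt(o + 5)/5 = sqrt(5 + o)/5)
X(k) = k/8
v(M, j) = j*(8 + sqrt(3)/5) (v(M, j) = (8 + sqrt(5 - 2)/5)*(j + (M - M)) = (8 + sqrt(3)/5)*(j + 0) = (8 + sqrt(3)/5)*j = j*(8 + sqrt(3)/5))
((b - 22) + 488)*v(X(3), 13) = ((88 - 22) + 488)*((1/5)*13*(40 + sqrt(3))) = (66 + 488)*(104 + 13*sqrt(3)/5) = 554*(104 + 13*sqrt(3)/5) = 57616 + 7202*sqrt(3)/5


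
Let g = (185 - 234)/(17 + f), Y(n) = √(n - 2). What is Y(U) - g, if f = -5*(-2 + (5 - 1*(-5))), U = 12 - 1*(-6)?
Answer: 43/23 ≈ 1.8696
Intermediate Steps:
U = 18 (U = 12 + 6 = 18)
Y(n) = √(-2 + n)
f = -40 (f = -5*(-2 + (5 + 5)) = -5*(-2 + 10) = -5*8 = -40)
g = 49/23 (g = (185 - 234)/(17 - 40) = -49/(-23) = -49*(-1/23) = 49/23 ≈ 2.1304)
Y(U) - g = √(-2 + 18) - 1*49/23 = √16 - 49/23 = 4 - 49/23 = 43/23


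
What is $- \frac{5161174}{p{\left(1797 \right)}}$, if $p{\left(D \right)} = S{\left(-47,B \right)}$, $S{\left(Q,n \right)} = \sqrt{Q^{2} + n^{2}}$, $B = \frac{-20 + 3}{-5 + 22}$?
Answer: $- \frac{2580587 \sqrt{2210}}{1105} \approx -1.0979 \cdot 10^{5}$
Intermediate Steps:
$B = -1$ ($B = - \frac{17}{17} = \left(-17\right) \frac{1}{17} = -1$)
$p{\left(D \right)} = \sqrt{2210}$ ($p{\left(D \right)} = \sqrt{\left(-47\right)^{2} + \left(-1\right)^{2}} = \sqrt{2209 + 1} = \sqrt{2210}$)
$- \frac{5161174}{p{\left(1797 \right)}} = - \frac{5161174}{\sqrt{2210}} = - 5161174 \frac{\sqrt{2210}}{2210} = - \frac{2580587 \sqrt{2210}}{1105}$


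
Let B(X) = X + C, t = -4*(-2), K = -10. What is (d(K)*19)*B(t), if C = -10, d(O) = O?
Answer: 380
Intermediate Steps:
t = 8
B(X) = -10 + X (B(X) = X - 10 = -10 + X)
(d(K)*19)*B(t) = (-10*19)*(-10 + 8) = -190*(-2) = 380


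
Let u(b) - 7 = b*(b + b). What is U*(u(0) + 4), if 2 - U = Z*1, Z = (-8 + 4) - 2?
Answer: 88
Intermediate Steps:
Z = -6 (Z = -4 - 2 = -6)
U = 8 (U = 2 - (-6) = 2 - 1*(-6) = 2 + 6 = 8)
u(b) = 7 + 2*b² (u(b) = 7 + b*(b + b) = 7 + b*(2*b) = 7 + 2*b²)
U*(u(0) + 4) = 8*((7 + 2*0²) + 4) = 8*((7 + 2*0) + 4) = 8*((7 + 0) + 4) = 8*(7 + 4) = 8*11 = 88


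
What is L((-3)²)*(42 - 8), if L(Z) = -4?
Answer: -136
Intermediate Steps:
L((-3)²)*(42 - 8) = -4*(42 - 8) = -4*34 = -136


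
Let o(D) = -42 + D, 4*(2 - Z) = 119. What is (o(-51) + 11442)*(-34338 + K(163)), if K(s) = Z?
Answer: -1560067587/4 ≈ -3.9002e+8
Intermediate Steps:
Z = -111/4 (Z = 2 - ¼*119 = 2 - 119/4 = -111/4 ≈ -27.750)
K(s) = -111/4
(o(-51) + 11442)*(-34338 + K(163)) = ((-42 - 51) + 11442)*(-34338 - 111/4) = (-93 + 11442)*(-137463/4) = 11349*(-137463/4) = -1560067587/4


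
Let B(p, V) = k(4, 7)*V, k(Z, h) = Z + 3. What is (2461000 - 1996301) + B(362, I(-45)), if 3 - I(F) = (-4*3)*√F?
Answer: 464720 + 252*I*√5 ≈ 4.6472e+5 + 563.49*I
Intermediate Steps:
I(F) = 3 + 12*√F (I(F) = 3 - (-4*3)*√F = 3 - (-12)*√F = 3 + 12*√F)
k(Z, h) = 3 + Z
B(p, V) = 7*V (B(p, V) = (3 + 4)*V = 7*V)
(2461000 - 1996301) + B(362, I(-45)) = (2461000 - 1996301) + 7*(3 + 12*√(-45)) = 464699 + 7*(3 + 12*(3*I*√5)) = 464699 + 7*(3 + 36*I*√5) = 464699 + (21 + 252*I*√5) = 464720 + 252*I*√5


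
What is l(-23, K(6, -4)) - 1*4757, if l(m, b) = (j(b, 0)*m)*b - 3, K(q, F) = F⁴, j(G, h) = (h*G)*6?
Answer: -4760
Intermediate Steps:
j(G, h) = 6*G*h (j(G, h) = (G*h)*6 = 6*G*h)
l(m, b) = -3 (l(m, b) = ((6*b*0)*m)*b - 3 = (0*m)*b - 3 = 0*b - 3 = 0 - 3 = -3)
l(-23, K(6, -4)) - 1*4757 = -3 - 1*4757 = -3 - 4757 = -4760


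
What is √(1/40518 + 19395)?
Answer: √3537881442722/13506 ≈ 139.27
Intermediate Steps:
√(1/40518 + 19395) = √(785846611/40518) = √3537881442722/13506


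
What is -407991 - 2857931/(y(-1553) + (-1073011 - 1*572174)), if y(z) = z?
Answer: -671851425427/1646738 ≈ -4.0799e+5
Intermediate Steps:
-407991 - 2857931/(y(-1553) + (-1073011 - 1*572174)) = -407991 - 2857931/(-1553 + (-1073011 - 1*572174)) = -407991 - 2857931/(-1553 + (-1073011 - 572174)) = -407991 - 2857931/(-1553 - 1645185) = -407991 - 2857931/(-1646738) = -407991 - 2857931*(-1/1646738) = -407991 + 2857931/1646738 = -671851425427/1646738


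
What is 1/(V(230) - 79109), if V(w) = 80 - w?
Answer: -1/79259 ≈ -1.2617e-5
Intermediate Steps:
1/(V(230) - 79109) = 1/((80 - 1*230) - 79109) = 1/((80 - 230) - 79109) = 1/(-150 - 79109) = 1/(-79259) = -1/79259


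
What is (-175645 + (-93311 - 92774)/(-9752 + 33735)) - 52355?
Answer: -5468310085/23983 ≈ -2.2801e+5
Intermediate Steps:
(-175645 + (-93311 - 92774)/(-9752 + 33735)) - 52355 = (-175645 - 186085/23983) - 52355 = -4212680120/23983 - 52355 = -5468310085/23983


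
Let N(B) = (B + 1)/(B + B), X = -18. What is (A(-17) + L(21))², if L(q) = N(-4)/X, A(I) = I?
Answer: 667489/2304 ≈ 289.71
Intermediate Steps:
N(B) = (1 + B)/(2*B) (N(B) = (1 + B)/((2*B)) = (1 + B)*(1/(2*B)) = (1 + B)/(2*B))
L(q) = -1/48 (L(q) = ((½)*(1 - 4)/(-4))/(-18) = ((½)*(-¼)*(-3))*(-1/18) = (3/8)*(-1/18) = -1/48)
(A(-17) + L(21))² = (-17 - 1/48)² = (-817/48)² = 667489/2304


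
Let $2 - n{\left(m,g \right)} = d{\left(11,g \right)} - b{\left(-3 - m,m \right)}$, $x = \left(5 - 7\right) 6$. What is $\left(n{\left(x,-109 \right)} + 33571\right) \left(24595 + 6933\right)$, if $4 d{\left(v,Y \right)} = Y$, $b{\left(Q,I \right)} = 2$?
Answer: $1059411738$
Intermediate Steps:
$d{\left(v,Y \right)} = \frac{Y}{4}$
$x = -12$ ($x = \left(-2\right) 6 = -12$)
$n{\left(m,g \right)} = 4 - \frac{g}{4}$ ($n{\left(m,g \right)} = 2 - \left(\frac{g}{4} - 2\right) = 2 - \left(-2 + \frac{g}{4}\right) = 4 - \frac{g}{4}$)
$\left(n{\left(x,-109 \right)} + 33571\right) \left(24595 + 6933\right) = \left(\left(4 - - \frac{109}{4}\right) + 33571\right) \left(24595 + 6933\right) = \left(\left(4 + \frac{109}{4}\right) + 33571\right) 31528 = \left(\frac{125}{4} + 33571\right) 31528 = \frac{134409}{4} \cdot 31528 = 1059411738$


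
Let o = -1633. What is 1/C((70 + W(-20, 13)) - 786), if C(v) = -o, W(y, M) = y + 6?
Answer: 1/1633 ≈ 0.00061237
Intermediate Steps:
W(y, M) = 6 + y
C(v) = 1633 (C(v) = -1*(-1633) = 1633)
1/C((70 + W(-20, 13)) - 786) = 1/1633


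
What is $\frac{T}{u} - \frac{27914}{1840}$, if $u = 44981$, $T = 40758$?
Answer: $- \frac{590302457}{41382520} \approx -14.265$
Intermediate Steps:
$\frac{T}{u} - \frac{27914}{1840} = \frac{40758}{44981} - \frac{27914}{1840} = 40758 \cdot \frac{1}{44981} - \frac{13957}{920} = \frac{40758}{44981} - \frac{13957}{920} = - \frac{590302457}{41382520}$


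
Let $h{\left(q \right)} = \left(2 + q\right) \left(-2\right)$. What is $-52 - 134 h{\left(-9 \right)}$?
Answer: $-1928$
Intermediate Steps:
$h{\left(q \right)} = -4 - 2 q$
$-52 - 134 h{\left(-9 \right)} = -52 - 134 \left(-4 - -18\right) = -52 - 134 \left(-4 + 18\right) = -52 - 1876 = -1928$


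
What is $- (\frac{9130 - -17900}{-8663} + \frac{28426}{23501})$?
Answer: $\frac{388977592}{203589163} \approx 1.9106$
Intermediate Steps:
$- (\frac{9130 - -17900}{-8663} + \frac{28426}{23501}) = - (\left(9130 + 17900\right) \left(- \frac{1}{8663}\right) + 28426 \cdot \frac{1}{23501}) = - (27030 \left(- \frac{1}{8663}\right) + \frac{28426}{23501}) = - (- \frac{27030}{8663} + \frac{28426}{23501}) = \left(-1\right) \left(- \frac{388977592}{203589163}\right) = \frac{388977592}{203589163}$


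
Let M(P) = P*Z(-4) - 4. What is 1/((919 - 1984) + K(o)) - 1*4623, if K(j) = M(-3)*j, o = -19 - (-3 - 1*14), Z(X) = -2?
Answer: -4941988/1069 ≈ -4623.0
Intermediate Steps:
M(P) = -4 - 2*P (M(P) = P*(-2) - 4 = -2*P - 4 = -4 - 2*P)
o = -2 (o = -19 - (-3 - 14) = -19 - 1*(-17) = -19 + 17 = -2)
K(j) = 2*j (K(j) = (-4 - 2*(-3))*j = (-4 + 6)*j = 2*j)
1/((919 - 1984) + K(o)) - 1*4623 = 1/((919 - 1984) + 2*(-2)) - 1*4623 = 1/(-1065 - 4) - 4623 = 1/(-1069) - 4623 = -1/1069 - 4623 = -4941988/1069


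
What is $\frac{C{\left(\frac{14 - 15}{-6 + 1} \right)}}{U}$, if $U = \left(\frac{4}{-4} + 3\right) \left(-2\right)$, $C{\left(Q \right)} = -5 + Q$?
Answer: $\frac{6}{5} \approx 1.2$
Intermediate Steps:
$U = -4$ ($U = \left(4 \left(- \frac{1}{4}\right) + 3\right) \left(-2\right) = \left(-1 + 3\right) \left(-2\right) = 2 \left(-2\right) = -4$)
$\frac{C{\left(\frac{14 - 15}{-6 + 1} \right)}}{U} = \frac{-5 + \frac{14 - 15}{-6 + 1}}{-4} = \left(-5 - \frac{1}{-5}\right) \left(- \frac{1}{4}\right) = \left(-5 - - \frac{1}{5}\right) \left(- \frac{1}{4}\right) = \left(-5 + \frac{1}{5}\right) \left(- \frac{1}{4}\right) = \left(- \frac{24}{5}\right) \left(- \frac{1}{4}\right) = \frac{6}{5}$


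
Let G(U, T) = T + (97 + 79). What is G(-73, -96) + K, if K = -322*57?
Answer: -18274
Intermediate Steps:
G(U, T) = 176 + T (G(U, T) = T + 176 = 176 + T)
K = -18354
G(-73, -96) + K = (176 - 96) - 18354 = 80 - 18354 = -18274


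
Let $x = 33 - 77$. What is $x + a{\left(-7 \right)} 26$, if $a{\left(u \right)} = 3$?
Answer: $34$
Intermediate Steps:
$x = -44$
$x + a{\left(-7 \right)} 26 = -44 + 3 \cdot 26 = -44 + 78 = 34$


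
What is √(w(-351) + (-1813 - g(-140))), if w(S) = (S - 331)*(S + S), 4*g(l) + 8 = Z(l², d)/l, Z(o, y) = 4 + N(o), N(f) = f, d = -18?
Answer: √2337241235/70 ≈ 690.64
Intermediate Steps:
Z(o, y) = 4 + o
g(l) = -2 + (4 + l²)/(4*l) (g(l) = -2 + ((4 + l²)/l)/4 = -2 + (4 + l²)/(4*l))
w(S) = 2*S*(-331 + S) (w(S) = (-331 + S)*(2*S) = 2*S*(-331 + S))
√(w(-351) + (-1813 - g(-140))) = √(2*(-351)*(-331 - 351) + (-1813 - (-2 + 1/(-140) + (¼)*(-140)))) = √(2*(-351)*(-682) + (-1813 - (-2 - 1/140 - 35))) = √(478764 + (-1813 - 1*(-5181/140))) = √(478764 + (-1813 + 5181/140)) = √(478764 - 248639/140) = √(66778321/140) = √2337241235/70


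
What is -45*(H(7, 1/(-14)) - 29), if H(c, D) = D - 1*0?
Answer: 18315/14 ≈ 1308.2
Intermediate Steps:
H(c, D) = D (H(c, D) = D + 0 = D)
-45*(H(7, 1/(-14)) - 29) = -45*(1/(-14) - 29) = -45*(-1/14 - 29) = -45*(-407/14) = 18315/14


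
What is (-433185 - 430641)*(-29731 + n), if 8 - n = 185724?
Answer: 186108720222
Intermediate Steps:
n = -185716 (n = 8 - 1*185724 = 8 - 185724 = -185716)
(-433185 - 430641)*(-29731 + n) = (-433185 - 430641)*(-29731 - 185716) = -863826*(-215447) = 186108720222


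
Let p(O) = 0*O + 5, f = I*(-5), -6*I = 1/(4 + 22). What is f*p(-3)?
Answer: 25/156 ≈ 0.16026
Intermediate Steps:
I = -1/156 (I = -1/(6*(4 + 22)) = -⅙/26 = -⅙*1/26 = -1/156 ≈ -0.0064103)
f = 5/156 (f = -1/156*(-5) = 5/156 ≈ 0.032051)
p(O) = 5 (p(O) = 0 + 5 = 5)
f*p(-3) = (5/156)*5 = 25/156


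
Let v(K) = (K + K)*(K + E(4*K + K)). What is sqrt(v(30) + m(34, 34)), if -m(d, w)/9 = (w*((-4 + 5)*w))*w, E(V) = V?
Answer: 6*I*sqrt(9526) ≈ 585.61*I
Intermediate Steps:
m(d, w) = -9*w**3 (m(d, w) = -9*w*((-4 + 5)*w)*w = -9*w*(1*w)*w = -9*w*w*w = -9*w**2*w = -9*w**3)
v(K) = 12*K**2 (v(K) = (K + K)*(K + (4*K + K)) = (2*K)*(K + 5*K) = (2*K)*(6*K) = 12*K**2)
sqrt(v(30) + m(34, 34)) = sqrt(12*30**2 - 9*34**3) = sqrt(12*900 - 9*39304) = sqrt(10800 - 353736) = sqrt(-342936) = 6*I*sqrt(9526)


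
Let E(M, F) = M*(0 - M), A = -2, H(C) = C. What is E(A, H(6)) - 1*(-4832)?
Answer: 4828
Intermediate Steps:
E(M, F) = -M² (E(M, F) = M*(-M) = -M²)
E(A, H(6)) - 1*(-4832) = -1*(-2)² - 1*(-4832) = -1*4 + 4832 = -4 + 4832 = 4828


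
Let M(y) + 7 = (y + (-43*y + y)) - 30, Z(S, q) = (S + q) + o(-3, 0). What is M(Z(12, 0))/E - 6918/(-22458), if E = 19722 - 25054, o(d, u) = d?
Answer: 3833727/9978838 ≈ 0.38419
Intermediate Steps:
E = -5332
Z(S, q) = -3 + S + q (Z(S, q) = (S + q) - 3 = -3 + S + q)
M(y) = -37 - 41*y (M(y) = -7 + ((y + (-43*y + y)) - 30) = -7 + ((y - 42*y) - 30) = -7 + (-41*y - 30) = -7 + (-30 - 41*y) = -37 - 41*y)
M(Z(12, 0))/E - 6918/(-22458) = (-37 - 41*(-3 + 12 + 0))/(-5332) - 6918/(-22458) = (-37 - 41*9)*(-1/5332) - 6918*(-1/22458) = (-37 - 369)*(-1/5332) + 1153/3743 = -406*(-1/5332) + 1153/3743 = 203/2666 + 1153/3743 = 3833727/9978838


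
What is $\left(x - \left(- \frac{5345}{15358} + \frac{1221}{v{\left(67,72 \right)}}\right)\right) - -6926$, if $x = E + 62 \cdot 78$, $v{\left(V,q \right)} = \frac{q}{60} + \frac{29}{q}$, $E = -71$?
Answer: $\frac{96852889691}{8861566} \approx 10930.0$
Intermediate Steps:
$v{\left(V,q \right)} = \frac{29}{q} + \frac{q}{60}$ ($v{\left(V,q \right)} = q \frac{1}{60} + \frac{29}{q} = \frac{q}{60} + \frac{29}{q} = \frac{29}{q} + \frac{q}{60}$)
$x = 4765$ ($x = -71 + 62 \cdot 78 = -71 + 4836 = 4765$)
$\left(x - \left(- \frac{5345}{15358} + \frac{1221}{v{\left(67,72 \right)}}\right)\right) - -6926 = \left(4765 - \left(- \frac{5345}{15358} + \frac{1221}{\frac{29}{72} + \frac{1}{60} \cdot 72}\right)\right) - -6926 = \left(4765 - \left(- \frac{5345}{15358} + \frac{1221}{29 \cdot \frac{1}{72} + \frac{6}{5}}\right)\right) + \left(-8821 + 15747\right) = \left(4765 + \left(- \frac{1221}{\frac{29}{72} + \frac{6}{5}} + \frac{5345}{15358}\right)\right) + 6926 = \left(4765 + \left(- \frac{1221}{\frac{577}{360}} + \frac{5345}{15358}\right)\right) + 6926 = \left(4765 + \left(\left(-1221\right) \frac{360}{577} + \frac{5345}{15358}\right)\right) + 6926 = \left(4765 + \left(- \frac{439560}{577} + \frac{5345}{15358}\right)\right) + 6926 = \left(4765 - \frac{6747678415}{8861566}\right) + 6926 = \frac{35477683575}{8861566} + 6926 = \frac{96852889691}{8861566}$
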